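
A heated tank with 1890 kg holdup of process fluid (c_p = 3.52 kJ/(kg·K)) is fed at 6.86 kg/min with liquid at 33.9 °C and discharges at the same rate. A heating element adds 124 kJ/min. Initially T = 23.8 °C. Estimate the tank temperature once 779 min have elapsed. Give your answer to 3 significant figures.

M c_p dT/dt = ṁ c_p (T_in − T) + Q̇.
τ = M/ṁ = 275.51 min; T_ss = T_in + Q̇/(ṁ c_p) = 33.9 + 124/(6.86·3.52) = 39.035 °C.
This is linear first-order; T(t) = T_ss + (T₀ − T_ss) e^(−t/τ).
T(779) = 39.035 + (-15.235)·e^(−779/275.51) = 39.035 + (-15.235)·0.059162 = 38.134 °C.

38.1 °C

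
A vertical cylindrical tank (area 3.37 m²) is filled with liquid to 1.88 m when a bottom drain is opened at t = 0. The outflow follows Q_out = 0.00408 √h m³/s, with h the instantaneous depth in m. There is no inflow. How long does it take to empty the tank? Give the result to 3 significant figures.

With no inflow, A dh/dt = −0.00408 √h.
This is separable: 2 d(√h)/dt = −0.00408/A, so √h = √h₀ − (0.00408/(2A)) t.
Tank is empty when √h = 0: t_empty = 2A√h₀/0.00408.
t_empty = 2·3.37·√1.88/0.00408 = 6.7400·1.3711/0.00408 = 2265.1 s.

2270 s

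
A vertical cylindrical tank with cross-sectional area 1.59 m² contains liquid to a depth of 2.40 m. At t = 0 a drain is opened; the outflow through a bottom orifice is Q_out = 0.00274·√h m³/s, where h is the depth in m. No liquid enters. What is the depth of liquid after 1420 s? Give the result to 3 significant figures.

Volume balance on the tank: A dh/dt = −0.00274 √h.
This is separable: 2 d(√h)/dt = −0.00274/A, so √h = √h₀ − (0.00274/(2A)) t.
√h = √2.40 − 0.00274·1420/(2·1.59) = 1.5492 − 1.2235 = 0.32567.
h = 0.32567² = 0.10606 m.

0.106 m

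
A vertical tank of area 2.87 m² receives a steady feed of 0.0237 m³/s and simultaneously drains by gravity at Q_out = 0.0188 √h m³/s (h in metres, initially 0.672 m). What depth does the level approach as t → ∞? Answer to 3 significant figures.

Unsteady balance on liquid volume: A dh/dt = Q_in − 0.0188 √h. At steady state dh/dt = 0:
Q_in = 0.0188 √h_ss ⇒ √h_ss = 0.0237/0.0188 = 1.2606.
h_ss = 1.2606² = 1.5892 m. (Since h₀ = 0.672 m < h_ss, the level will rise toward this value.)

1.59 m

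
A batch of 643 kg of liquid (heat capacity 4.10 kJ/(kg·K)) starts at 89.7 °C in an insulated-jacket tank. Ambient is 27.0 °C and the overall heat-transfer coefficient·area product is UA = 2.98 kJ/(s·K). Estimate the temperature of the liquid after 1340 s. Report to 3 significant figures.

40.8 °C

Lumped-capacitance energy balance: M c_p dT/dt = UA(T_amb − T).
dT/dt = (T_ss − T)/τ with T_ss = T_amb = 27.000 °C, τ = M c_p/UA = 643·4.10/2.98 = 884.66 s.
This is linear first-order; T(t) = T_ss + (T₀ − T_ss) e^(−t/τ).
T(1340) = 27.000 + (62.700)·0.21987 = 40.786 °C.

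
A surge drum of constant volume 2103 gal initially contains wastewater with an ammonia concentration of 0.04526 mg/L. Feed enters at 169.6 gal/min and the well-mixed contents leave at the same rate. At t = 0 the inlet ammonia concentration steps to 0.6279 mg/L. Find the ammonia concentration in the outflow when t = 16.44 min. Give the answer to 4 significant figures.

Mass balance on the solute (V constant): V dC/dt = Q(C_in − C).
Time constant τ = V/Q = 2103/169.6 = 12.3998 min.
This is linear first-order; C(t) = C_in + (C₀ − C_in) e^(−t/τ).
C(16.44) = 0.6279 + (0.04526 − 0.6279)·e^(−16.44/12.3998) = 0.6279 + (-0.582640)·0.265582 = 0.473161 mg/L.

0.4732 mg/L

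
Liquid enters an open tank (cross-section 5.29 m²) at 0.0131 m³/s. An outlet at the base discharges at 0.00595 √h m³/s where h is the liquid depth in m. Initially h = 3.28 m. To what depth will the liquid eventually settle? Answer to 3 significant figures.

Volume balance on the tank: A dh/dt = Q_in − 0.00595 √h. At steady state dh/dt = 0:
Q_in = 0.00595 √h_ss ⇒ √h_ss = 0.0131/0.00595 = 2.2017.
h_ss = 2.2017² = 4.8474 m. (Since h₀ = 3.28 m < h_ss, the level will rise toward this value.)

4.85 m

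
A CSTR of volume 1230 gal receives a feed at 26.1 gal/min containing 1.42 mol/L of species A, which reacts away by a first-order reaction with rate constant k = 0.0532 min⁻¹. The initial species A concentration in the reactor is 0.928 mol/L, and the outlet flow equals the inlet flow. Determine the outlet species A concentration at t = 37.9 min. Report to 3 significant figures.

Accumulation = in − out − consumed: V dC/dt = Q C_in − Q C − k V C.
This is linear with rate a = Q/V + k = 0.074420 min⁻¹.
C_ss = Q C_in/(Q + kV) = 0.40489 mol/L; C(t) = C_ss + (C₀ − C_ss) e^(−a t).
C(37.9) = 0.40489 + (0.52311)·e^(−0.074420·37.9) = 0.40489 + (0.52311)·0.059576 = 0.43605 mol/L.

0.436 mol/L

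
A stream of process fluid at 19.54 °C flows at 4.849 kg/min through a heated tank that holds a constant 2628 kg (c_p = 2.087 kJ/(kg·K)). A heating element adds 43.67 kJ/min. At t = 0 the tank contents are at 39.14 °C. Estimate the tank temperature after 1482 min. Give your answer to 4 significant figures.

24.85 °C

Energy balance: M c_p dT/dt = ṁ c_p (T_in − T) + 43.67.
τ = M/ṁ = 541.967 min; T_ss = T_in + Q̇/(ṁ c_p) = 19.54 + 43.67/(4.849·2.087) = 23.8553 °C.
T approaches T_ss exponentially: T(t) = T_ss + (T₀ − T_ss) e^(−t/τ).
T(1482) = 23.8553 + (15.2847)·e^(−1482/541.967) = 23.8553 + (15.2847)·0.0649276 = 24.8477 °C.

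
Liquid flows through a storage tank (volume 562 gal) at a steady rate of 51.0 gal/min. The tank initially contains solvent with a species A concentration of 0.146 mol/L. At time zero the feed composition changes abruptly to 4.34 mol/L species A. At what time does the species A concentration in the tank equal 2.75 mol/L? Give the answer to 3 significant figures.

10.7 min

Species balance: V dC/dt = Q(C_in − C) ⇒ τ = V/Q = 11.020 min.
C(t) = C_in + (C₀ − C_in) e^(−t/τ). Set C = 2.75 and solve for t:
e^(−t/τ) = (C − C_in)/(C₀ − C_in) = (2.75 − 4.34)/(0.146 − 4.34) = 0.37911
t = −τ ln(…) = 11.020 × 0.96992 = 10.688 min.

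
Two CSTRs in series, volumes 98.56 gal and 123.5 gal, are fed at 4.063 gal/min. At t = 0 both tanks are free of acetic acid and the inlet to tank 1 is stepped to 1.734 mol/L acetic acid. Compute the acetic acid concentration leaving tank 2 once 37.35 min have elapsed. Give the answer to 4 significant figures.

Species balance on tank i: dCᵢ/dt = (Cᵢ₋₁ − Cᵢ)/τᵢ with τᵢ = Vᵢ/Q.
τ₁ = 98.56/4.063 = 24.2579 min; τ₂ = 123.5/4.063 = 30.3963 min.
Solving the cascade with C₁(0)=C₂(0)=0 gives C₂(t) = C_in[1 − (τ₁ e^(−t/τ₁) − τ₂ e^(−t/τ₂))/(τ₁ − τ₂)].
At t = 37.35: e^(−t/τ₁) = 0.214445, e^(−t/τ₂) = 0.292652.
C₂ = 1.734·[1 − (24.2579·0.214445 − 30.3963·0.292652)/(-6.13832)] = 1.734·0.398281 = 0.690619 mol/L.

0.6906 mol/L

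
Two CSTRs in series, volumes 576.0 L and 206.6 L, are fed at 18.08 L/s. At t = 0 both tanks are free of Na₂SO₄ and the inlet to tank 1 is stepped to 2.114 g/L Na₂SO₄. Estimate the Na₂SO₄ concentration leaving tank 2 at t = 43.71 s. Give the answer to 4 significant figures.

Time constants: τᵢ = Vᵢ/Q for each well-mixed tank.
τ₁ = 576.0/18.08 = 31.8584 s; τ₂ = 206.6/18.08 = 11.4270 s.
Tank 1: C₁ = C_in(1 − e^(−t/τ₁)). Tank 2 (τ₁ ≠ τ₂): C₂ = C_in[1 − (τ₁ e^(−t/τ₁) − τ₂ e^(−t/τ₂))/(τ₁ − τ₂)].
At t = 43.71: e^(−t/τ₁) = 0.253597, e^(−t/τ₂) = 0.0218151.
C₂ = 2.114·[1 − (31.8584·0.253597 − 11.4270·0.0218151)/(20.4314)] = 2.114·0.616771 = 1.30385 g/L.

1.304 g/L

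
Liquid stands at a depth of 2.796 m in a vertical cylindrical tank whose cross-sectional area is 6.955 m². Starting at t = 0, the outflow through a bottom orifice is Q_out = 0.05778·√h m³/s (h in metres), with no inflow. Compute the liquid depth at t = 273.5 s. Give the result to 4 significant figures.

With no inflow, A dh/dt = −0.05778 √h.
Separate and integrate: 2(√h − √h₀) = −(0.05778/A) t.
√h = √2.796 − 0.05778·273.5/(2·6.955) = 1.67212 − 1.13608 = 0.536047.
h = 0.536047² = 0.287347 m.

0.2873 m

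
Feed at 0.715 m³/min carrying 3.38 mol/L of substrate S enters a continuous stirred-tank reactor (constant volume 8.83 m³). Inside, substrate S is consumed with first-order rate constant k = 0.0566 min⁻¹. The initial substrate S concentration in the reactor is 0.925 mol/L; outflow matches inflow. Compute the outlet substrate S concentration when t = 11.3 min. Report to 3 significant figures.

Species balance: V dC/dt = Q C_in − Q C − k V C.
This is linear with rate a = Q/V + k = 0.13757 min⁻¹.
C_ss = Q C_in/(Q + kV) = 1.9894 mol/L; C(t) = C_ss + (C₀ − C_ss) e^(−a t).
C(11.3) = 1.9894 + (-1.0644)·e^(−0.13757·11.3) = 1.9894 + (-1.0644)·0.21128 = 1.7645 mol/L.

1.76 mol/L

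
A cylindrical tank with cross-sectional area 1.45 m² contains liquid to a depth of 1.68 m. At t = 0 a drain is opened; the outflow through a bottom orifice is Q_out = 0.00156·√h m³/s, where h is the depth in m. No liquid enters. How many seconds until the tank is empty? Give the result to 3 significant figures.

A dh/dt = −Q_out = −0.00156 √h.
This is separable: 2 d(√h)/dt = −0.00156/A, so √h = √h₀ − (0.00156/(2A)) t.
Tank is empty when √h = 0: t_empty = 2A√h₀/0.00156.
t_empty = 2·1.45·√1.68/0.00156 = 2.9000·1.2961/0.00156 = 2409.5 s.

2410 s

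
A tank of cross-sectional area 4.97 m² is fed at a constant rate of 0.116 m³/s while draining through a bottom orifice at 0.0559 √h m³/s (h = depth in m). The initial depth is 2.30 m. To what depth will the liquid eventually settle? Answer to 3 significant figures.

Volume balance on the tank: A dh/dt = Q_in − 0.0559 √h. At steady state dh/dt = 0:
Q_in = 0.0559 √h_ss ⇒ √h_ss = 0.116/0.0559 = 2.0751.
h_ss = 2.0751² = 4.3062 m. (Since h₀ = 2.30 m < h_ss, the level will rise toward this value.)

4.31 m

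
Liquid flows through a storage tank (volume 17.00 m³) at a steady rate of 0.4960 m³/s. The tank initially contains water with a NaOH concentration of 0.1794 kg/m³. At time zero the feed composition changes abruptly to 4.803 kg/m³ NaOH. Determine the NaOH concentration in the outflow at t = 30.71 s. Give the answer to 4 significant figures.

Mass balance on the solute (V constant): V dC/dt = Q(C_in − C).
So dC/dt = (C_in − C)/τ with τ = V/Q = 17.00/0.4960 = 34.2742 s.
C approaches C_in exponentially: C(t) = C_in + (C₀ − C_in) e^(−t/τ).
C(30.71) = 4.803 + (0.1794 − 4.803)·e^(−30.71/34.2742) = 4.803 + (-4.62360)·0.408195 = 2.91567 kg/m³.

2.916 kg/m³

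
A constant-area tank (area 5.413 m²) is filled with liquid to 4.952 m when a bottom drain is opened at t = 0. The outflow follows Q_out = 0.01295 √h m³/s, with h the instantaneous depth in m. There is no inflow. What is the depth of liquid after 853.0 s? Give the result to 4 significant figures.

A dh/dt = −Q_out = −0.01295 √h.
This is separable: 2 d(√h)/dt = −0.01295/A, so √h = √h₀ − (0.01295/(2A)) t.
√h = √4.952 − 0.01295·853.0/(2·5.413) = 2.22531 − 1.02035 = 1.20496.
h = 1.20496² = 1.45192 m.

1.452 m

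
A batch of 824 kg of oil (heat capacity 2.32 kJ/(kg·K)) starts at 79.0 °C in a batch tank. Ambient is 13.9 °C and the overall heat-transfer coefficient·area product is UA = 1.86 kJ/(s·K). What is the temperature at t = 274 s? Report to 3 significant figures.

63.8 °C

First-law balance (no shaft work): M c_p dT/dt = −UA(T − T_amb).
dT/dt = (T_ss − T)/τ with T_ss = T_amb = 13.900 °C, τ = M c_p/UA = 824·2.32/1.86 = 1027.8 s.
T approaches T_ss exponentially: T(t) = T_ss + (T₀ − T_ss) e^(−t/τ).
T(274) = 13.900 + (65.100)·0.76598 = 63.766 °C.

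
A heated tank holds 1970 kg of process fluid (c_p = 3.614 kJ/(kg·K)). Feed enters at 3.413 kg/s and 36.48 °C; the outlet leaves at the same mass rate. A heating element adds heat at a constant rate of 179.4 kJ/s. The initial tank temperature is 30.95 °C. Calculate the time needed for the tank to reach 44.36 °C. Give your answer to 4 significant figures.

Unsteady energy balance on the tank contents: M c_p dT/dt = ṁ c_p (T_in − T) + 179.4.
τ = M/ṁ = 577.205 s; T_ss = T_in + Q̇/(ṁ c_p) = 51.0245 °C.
T(t) = T_ss + (T₀ − T_ss) e^(−t/τ). Set T = 44.36:
e^(−t/τ) = (44.36 − 51.0245)/(30.95 − 51.0245) = 0.331987
t = −577.205 · ln(0.331987) = 636.460 s.

636.5 s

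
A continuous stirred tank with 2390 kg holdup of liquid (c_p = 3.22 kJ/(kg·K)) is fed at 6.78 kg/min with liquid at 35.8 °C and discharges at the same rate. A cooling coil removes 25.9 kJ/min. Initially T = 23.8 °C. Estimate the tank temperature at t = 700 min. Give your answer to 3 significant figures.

33.1 °C

M c_p dT/dt = ṁ c_p (T_in − T) − Q̇.
τ = M/ṁ = 352.51 min; T_ss = T_in − Q̇/(ṁ c_p) = 35.8 − 25.9/(6.78·3.22) = 34.614 °C.
Solution: T(t) = T_ss + (T₀ − T_ss) e^(−t/τ).
T(700) = 34.614 + (-10.814)·e^(−700/352.51) = 34.614 + (-10.814)·0.13727 = 33.129 °C.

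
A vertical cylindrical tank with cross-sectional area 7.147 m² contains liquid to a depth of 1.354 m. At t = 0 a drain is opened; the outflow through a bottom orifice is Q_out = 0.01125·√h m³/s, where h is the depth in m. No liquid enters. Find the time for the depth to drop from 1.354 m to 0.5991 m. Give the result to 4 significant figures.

Volume balance on the tank: A dh/dt = −0.01125 √h.
∫ h^(−1/2) dh = −(0.01125/A) ∫ dt, giving 2√h = 2√h₀ − (0.01125/A) t.
t = 2A(√h₀ − √h)/0.01125 = 2·7.147·(√1.354 − √0.5991)/0.01125
  = 14.2940 × (1.16362 − 0.774016) / 0.01125 = 495.017 s.

495.0 s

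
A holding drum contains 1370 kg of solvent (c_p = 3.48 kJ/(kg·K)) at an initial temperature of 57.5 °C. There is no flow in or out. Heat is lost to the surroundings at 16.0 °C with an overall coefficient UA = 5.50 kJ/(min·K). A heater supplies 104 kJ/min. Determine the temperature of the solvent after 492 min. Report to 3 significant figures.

First-law balance (no shaft work): M c_p dT/dt = −UA(T − T_amb) + Q̇.
dT/dt = (T_ss − T)/τ with T_ss = T_amb + Q̇/UA = 16.0 + 104/5.50 = 34.909 °C, τ = M c_p/UA = 1370·3.48/5.50 = 866.84 min.
Integrating: T(t) = T_ss + (T₀ − T_ss) e^(−t/τ).
T(492) = 34.909 + (22.591)·0.56690 = 47.716 °C.

47.7 °C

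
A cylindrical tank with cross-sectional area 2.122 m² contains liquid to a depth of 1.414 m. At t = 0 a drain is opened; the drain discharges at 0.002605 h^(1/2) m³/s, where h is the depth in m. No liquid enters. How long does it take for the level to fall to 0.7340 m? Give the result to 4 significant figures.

A dh/dt = −Q_out = −0.002605 √h.
Separate and integrate: 2(√h − √h₀) = −(0.002605/A) t.
t = 2A(√h₀ − √h)/0.002605 = 2·2.122·(√1.414 − √0.7340)/0.002605
  = 4.24400 × (1.18912 − 0.856738) / 0.002605 = 541.504 s.

541.5 s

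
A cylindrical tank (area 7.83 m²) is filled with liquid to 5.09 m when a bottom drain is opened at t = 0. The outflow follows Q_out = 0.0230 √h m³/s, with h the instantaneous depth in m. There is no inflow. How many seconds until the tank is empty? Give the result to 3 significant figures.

1540 s

A dh/dt = −Q_out = −0.0230 √h.
∫ h^(−1/2) dh = −(0.0230/A) ∫ dt, giving 2√h = 2√h₀ − (0.0230/A) t.
Tank is empty when √h = 0: t_empty = 2A√h₀/0.0230.
t_empty = 2·7.83·√5.09/0.0230 = 15.660·2.2561/0.0230 = 1536.1 s.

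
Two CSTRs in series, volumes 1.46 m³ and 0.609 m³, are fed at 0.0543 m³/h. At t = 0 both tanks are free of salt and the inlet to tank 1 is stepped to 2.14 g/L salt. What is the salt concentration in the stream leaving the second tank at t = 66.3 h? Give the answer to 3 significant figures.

1.83 g/L

Time constants: τᵢ = Vᵢ/Q for each well-mixed tank.
τ₁ = 1.46/0.0543 = 26.888 h; τ₂ = 0.609/0.0543 = 11.215 h.
Tank 1: C₁ = C_in(1 − e^(−t/τ₁)). Tank 2 (τ₁ ≠ τ₂): C₂ = C_in[1 − (τ₁ e^(−t/τ₁) − τ₂ e^(−t/τ₂))/(τ₁ − τ₂)].
At t = 66.3: e^(−t/τ₁) = 0.084940, e^(−t/τ₂) = 0.0027082.
C₂ = 2.14·[1 − (26.888·0.084940 − 11.215·0.0027082)/(15.672)] = 2.14·0.85621 = 1.8323 g/L.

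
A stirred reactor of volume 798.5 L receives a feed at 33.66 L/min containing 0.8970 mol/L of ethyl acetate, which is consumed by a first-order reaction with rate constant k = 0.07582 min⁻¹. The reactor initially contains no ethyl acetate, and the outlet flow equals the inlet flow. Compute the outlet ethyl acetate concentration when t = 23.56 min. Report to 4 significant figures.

V dC/dt = Q(C_in − C) − k V C.
This is linear with rate a = Q/V + k = 0.117974 min⁻¹.
C_ss = Q C_in/(Q + kV) = 0.320513 mol/L; C(t) = C_ss + (C₀ − C_ss) e^(−a t).
C(23.56) = 0.320513 + (-0.320513)·e^(−0.117974·23.56) = 0.320513 + (-0.320513)·0.0620715 = 0.300618 mol/L.

0.3006 mol/L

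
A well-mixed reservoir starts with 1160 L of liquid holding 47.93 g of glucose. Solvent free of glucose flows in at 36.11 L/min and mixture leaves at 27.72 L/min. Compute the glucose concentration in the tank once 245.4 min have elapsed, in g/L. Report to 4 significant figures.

Total volume: dV/dt = Q_in − Q_out = 8.39000 L/min, so V(t) = 1160 + 8.39000 t and V(245.4) = 3218.91 L.
No glucose enters, so dm/dt = −Q_out · (m/V).
Separate: dm/m = −Q_out dt/V(t) ⇒ ln(m/m₀) = −(Q_out/(Q_in−Q_out)) ln(V/V₀).
m = m₀ (V₀/V)^(Q_out/(Q_in−Q_out)) = 47.93 × (1160/3218.91)^(3.30393) = 1.64489 g.
C = m/V = 1.64489/3218.91 = 0.000511010 g/L.

0.0005110 g/L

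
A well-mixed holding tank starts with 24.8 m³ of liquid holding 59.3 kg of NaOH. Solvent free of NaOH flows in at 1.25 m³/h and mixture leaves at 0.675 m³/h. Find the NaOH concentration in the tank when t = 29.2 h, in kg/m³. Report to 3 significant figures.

0.777 kg/m³

Total volume: dV/dt = Q_in − Q_out = 0.57500 m³/h, so V(t) = 24.8 + 0.57500 t and V(29.2) = 41.590 m³.
Species balance (pure solvent in): dm/dt = −Q_out · m/V(t).
Separate: dm/m = −Q_out dt/V(t) ⇒ ln(m/m₀) = −(Q_out/(Q_in−Q_out)) ln(V/V₀).
m = m₀ (V₀/V)^(Q_out/(Q_in−Q_out)) = 59.3 × (24.8/41.590)^(1.1739) = 32.320 kg.
C = m/V = 32.320/41.590 = 0.77710 kg/m³.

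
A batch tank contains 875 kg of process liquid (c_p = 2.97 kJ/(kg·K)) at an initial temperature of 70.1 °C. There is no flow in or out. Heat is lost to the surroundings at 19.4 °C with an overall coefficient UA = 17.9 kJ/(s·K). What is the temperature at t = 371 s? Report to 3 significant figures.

Lumped-capacitance energy balance: M c_p dT/dt = UA(T_amb − T).
dT/dt = (T_ss − T)/τ with T_ss = T_amb = 19.400 °C, τ = M c_p/UA = 875·2.97/17.9 = 145.18 s.
Integrating: T(t) = T_ss + (T₀ − T_ss) e^(−t/τ).
T(371) = 19.400 + (50.700)·0.077660 = 23.337 °C.

23.3 °C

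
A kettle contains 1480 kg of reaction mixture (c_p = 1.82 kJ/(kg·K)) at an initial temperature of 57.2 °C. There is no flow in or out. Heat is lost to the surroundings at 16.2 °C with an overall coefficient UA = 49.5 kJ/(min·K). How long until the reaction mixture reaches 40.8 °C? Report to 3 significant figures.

M c_p dT/dt = −UA(T − T_amb).
τ = M c_p/UA = 54.416 min; T_ss = T_amb = 16.200 °C.
T(t) = T_ss + (T₀ − T_ss)e^(−t/τ); set T = 40.8:
t = −τ ln[(T − T_ss)/(T₀ − T_ss)] = −54.416 · ln(0.60000) = 27.797 min.

27.8 min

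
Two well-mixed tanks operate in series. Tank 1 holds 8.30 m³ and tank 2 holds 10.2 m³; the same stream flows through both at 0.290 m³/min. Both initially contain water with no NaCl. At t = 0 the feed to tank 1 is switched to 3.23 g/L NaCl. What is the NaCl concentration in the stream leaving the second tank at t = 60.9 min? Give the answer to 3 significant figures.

1.84 g/L

Each tank obeys Vᵢ dCᵢ/dt = Q(Cᵢ₋₁ − Cᵢ), so τᵢ = Vᵢ/Q.
τ₁ = 8.30/0.290 = 28.621 min; τ₂ = 10.2/0.290 = 35.172 min.
Solving the cascade with C₁(0)=C₂(0)=0 gives C₂(t) = C_in[1 − (τ₁ e^(−t/τ₁) − τ₂ e^(−t/τ₂))/(τ₁ − τ₂)].
At t = 60.9: e^(−t/τ₁) = 0.11910, e^(−t/τ₂) = 0.17702.
C₂ = 3.23·[1 − (28.621·0.11910 − 35.172·0.17702)/(-6.5517)] = 3.23·0.56992 = 1.8408 g/L.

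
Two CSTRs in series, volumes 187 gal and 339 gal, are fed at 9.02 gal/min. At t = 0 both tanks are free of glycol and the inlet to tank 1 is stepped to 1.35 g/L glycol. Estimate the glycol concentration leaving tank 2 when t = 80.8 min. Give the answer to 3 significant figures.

1.03 g/L

Species balance on tank i: dCᵢ/dt = (Cᵢ₋₁ − Cᵢ)/τᵢ with τᵢ = Vᵢ/Q.
τ₁ = 187/9.02 = 20.732 min; τ₂ = 339/9.02 = 37.583 min.
Solving the cascade with C₁(0)=C₂(0)=0 gives C₂(t) = C_in[1 − (τ₁ e^(−t/τ₁) − τ₂ e^(−t/τ₂))/(τ₁ − τ₂)].
At t = 80.8: e^(−t/τ₁) = 0.020294, e^(−t/τ₂) = 0.11650.
C₂ = 1.35·[1 − (20.732·0.020294 − 37.583·0.11650)/(-16.851)] = 1.35·0.76515 = 1.0330 g/L.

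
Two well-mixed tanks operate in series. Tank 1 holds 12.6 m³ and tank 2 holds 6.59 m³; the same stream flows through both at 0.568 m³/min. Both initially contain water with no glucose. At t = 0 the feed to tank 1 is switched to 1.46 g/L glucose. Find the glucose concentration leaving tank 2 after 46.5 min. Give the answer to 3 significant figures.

1.11 g/L

Each tank obeys Vᵢ dCᵢ/dt = Q(Cᵢ₋₁ − Cᵢ), so τᵢ = Vᵢ/Q.
τ₁ = 12.6/0.568 = 22.183 min; τ₂ = 6.59/0.568 = 11.602 min.
Tank 1: C₁ = C_in(1 − e^(−t/τ₁)). Tank 2 (τ₁ ≠ τ₂): C₂ = C_in[1 − (τ₁ e^(−t/τ₁) − τ₂ e^(−t/τ₂))/(τ₁ − τ₂)].
At t = 46.5: e^(−t/τ₁) = 0.12292, e^(−t/τ₂) = 0.018172.
C₂ = 1.46·[1 − (22.183·0.12292 − 11.602·0.018172)/(10.581)] = 1.46·0.76221 = 1.1128 g/L.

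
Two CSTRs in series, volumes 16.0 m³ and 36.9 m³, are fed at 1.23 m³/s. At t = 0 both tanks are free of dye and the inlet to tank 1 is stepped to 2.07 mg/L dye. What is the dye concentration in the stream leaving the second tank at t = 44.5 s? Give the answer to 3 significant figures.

1.29 mg/L

Time constants: τᵢ = Vᵢ/Q for each well-mixed tank.
τ₁ = 16.0/1.23 = 13.008 s; τ₂ = 36.9/1.23 = 30.000 s.
Tank 1: C₁ = C_in(1 − e^(−t/τ₁)). Tank 2 (τ₁ ≠ τ₂): C₂ = C_in[1 − (τ₁ e^(−t/τ₁) − τ₂ e^(−t/τ₂))/(τ₁ − τ₂)].
At t = 44.5: e^(−t/τ₁) = 0.032682, e^(−t/τ₂) = 0.22688.
C₂ = 2.07·[1 − (13.008·0.032682 − 30.000·0.22688)/(-16.992)] = 2.07·0.62445 = 1.2926 mg/L.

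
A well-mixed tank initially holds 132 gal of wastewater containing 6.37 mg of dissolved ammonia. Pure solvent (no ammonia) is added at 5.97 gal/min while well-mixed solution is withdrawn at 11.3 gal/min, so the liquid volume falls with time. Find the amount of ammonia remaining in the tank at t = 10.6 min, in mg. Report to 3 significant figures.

Let m(t) be the amount of ammonia. Volume: V(t) = V₀ + (Q_in − Q_out) t = 132 − 5.3300 t; V(10.6) = 75.502 gal.
No ammonia enters, so dm/dt = −Q_out · (m/V).
Separate: dm/m = −Q_out dt/V(t) ⇒ ln(m/m₀) = −(Q_out/(Q_in−Q_out)) ln(V/V₀).
m = m₀ (V₀/V)^(Q_out/(Q_in−Q_out)) = 6.37 × (132/75.502)^(-2.1201) = 1.9488 mg.

1.95 mg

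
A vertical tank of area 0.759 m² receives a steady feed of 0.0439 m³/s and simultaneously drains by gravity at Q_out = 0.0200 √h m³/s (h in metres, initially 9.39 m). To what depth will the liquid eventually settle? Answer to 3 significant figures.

A dh/dt = Q_in − 0.0200 √h. Steady state requires inflow = outflow:
Q_in = 0.0200 √h_ss ⇒ √h_ss = 0.0439/0.0200 = 2.1950.
h_ss = 2.1950² = 4.8180 m. (Since h₀ = 9.39 m > h_ss, the level will fall toward this value.)

4.82 m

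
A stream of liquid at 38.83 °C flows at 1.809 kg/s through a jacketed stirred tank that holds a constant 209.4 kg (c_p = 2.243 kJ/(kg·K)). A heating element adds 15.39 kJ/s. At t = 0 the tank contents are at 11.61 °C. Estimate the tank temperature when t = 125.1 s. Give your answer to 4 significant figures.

32.10 °C

M c_p dT/dt = ṁ c_p (T_in − T) + Q̇.
Rearrange: dT/dt = (T_ss − T)/τ with τ = M/ṁ = 115.755 s and T_ss = T_in + Q̇/(ṁ c_p) = 42.6229 °C.
T approaches T_ss exponentially: T(t) = T_ss + (T₀ − T_ss) e^(−t/τ).
T(125.1) = 42.6229 + (-31.0129)·e^(−125.1/115.755) = 42.6229 + (-31.0129)·0.339346 = 32.0988 °C.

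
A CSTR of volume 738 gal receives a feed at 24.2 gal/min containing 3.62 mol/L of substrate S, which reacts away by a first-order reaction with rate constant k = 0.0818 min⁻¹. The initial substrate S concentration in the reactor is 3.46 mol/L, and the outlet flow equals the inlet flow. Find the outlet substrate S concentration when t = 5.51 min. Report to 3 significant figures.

V dC/dt = Q(C_in − C) − k V C.
dC/dt = (Q/V) C_in − (Q/V + k) C; effective rate a = Q/V + k = 0.032791 + 0.0818 = 0.11459 min⁻¹.
C_ss = Q C_in/(Q + kV) = 1.0359 mol/L; C(t) = C_ss + (C₀ − C_ss) e^(−a t).
C(5.51) = 1.0359 + (2.4241)·e^(−0.11459·5.51) = 1.0359 + (2.4241)·0.53185 = 2.3251 mol/L.

2.33 mol/L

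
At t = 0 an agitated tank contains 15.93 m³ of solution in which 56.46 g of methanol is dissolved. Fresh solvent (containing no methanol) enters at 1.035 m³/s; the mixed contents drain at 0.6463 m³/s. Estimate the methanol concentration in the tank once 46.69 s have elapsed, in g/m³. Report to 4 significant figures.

0.4679 g/m³

Total volume: dV/dt = Q_in − Q_out = 0.388700 m³/s, so V(t) = 15.93 + 0.388700 t and V(46.69) = 34.0784 m³.
Solute balance: dm/dt = 0 − Q_out C = −Q_out m/V(t).
dm/m = −Q_out dt/(V₀ + 0.388700 t); integrating gives ln(m/m₀) = −(Q_out/(Q_in−Q_out)) ln(V/V₀).
m = m₀ (V₀/V)^(Q_out/(Q_in−Q_out)) = 56.46 × (15.93/34.0784)^(1.66272) = 15.9443 g.
C = m/V = 15.9443/34.0784 = 0.467870 g/m³.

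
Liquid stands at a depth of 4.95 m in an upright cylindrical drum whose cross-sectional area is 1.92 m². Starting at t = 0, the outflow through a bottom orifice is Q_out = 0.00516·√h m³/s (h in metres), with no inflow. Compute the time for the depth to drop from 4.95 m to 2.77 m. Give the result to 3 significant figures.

With no inflow, A dh/dt = −0.00516 √h.
This is separable: 2 d(√h)/dt = −0.00516/A, so √h = √h₀ − (0.00516/(2A)) t.
t = 2A(√h₀ − √h)/0.00516 = 2·1.92·(√4.95 − √2.77)/0.00516
  = 3.8400 × (2.2249 − 1.6643) / 0.00516 = 417.14 s.

417 s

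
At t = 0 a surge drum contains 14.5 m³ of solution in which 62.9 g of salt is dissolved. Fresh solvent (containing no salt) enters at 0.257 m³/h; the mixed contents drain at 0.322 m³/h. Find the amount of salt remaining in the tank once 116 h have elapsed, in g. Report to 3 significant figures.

1.66 g

Total volume: dV/dt = Q_in − Q_out = -0.065000 m³/h, so V(t) = 14.5 − 0.065000 t and V(116) = 6.9600 m³.
No salt enters, so dm/dt = −Q_out · (m/V).
dm/m = −Q_out dt/(V₀ − 0.065000 t); integrating gives ln(m/m₀) = −(Q_out/(Q_in−Q_out)) ln(V/V₀).
m = m₀ (V₀/V)^(Q_out/(Q_in−Q_out)) = 62.9 × (14.5/6.9600)^(-4.9538) = 1.6579 g.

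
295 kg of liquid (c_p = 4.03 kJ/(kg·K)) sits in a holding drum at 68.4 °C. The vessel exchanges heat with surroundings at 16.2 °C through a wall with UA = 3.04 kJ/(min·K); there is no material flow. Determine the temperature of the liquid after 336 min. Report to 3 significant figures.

38.3 °C

Heat balance on the well-mixed liquid: M c_p dT/dt = −UA(T − T_amb).
dT/dt = (T_ss − T)/τ with T_ss = T_amb = 16.200 °C, τ = M c_p/UA = 295·4.03/3.04 = 391.07 min.
This is linear first-order; T(t) = T_ss + (T₀ − T_ss) e^(−t/τ).
T(336) = 16.200 + (52.200)·0.42351 = 38.307 °C.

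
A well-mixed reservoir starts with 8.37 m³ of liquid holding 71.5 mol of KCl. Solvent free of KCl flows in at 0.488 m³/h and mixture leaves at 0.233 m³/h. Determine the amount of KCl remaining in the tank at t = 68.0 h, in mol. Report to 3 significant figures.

Total volume: dV/dt = Q_in − Q_out = 0.25500 m³/h, so V(t) = 8.37 + 0.25500 t and V(68.0) = 25.710 m³.
Solute balance: dm/dt = 0 − Q_out C = −Q_out m/V(t).
dm/m = −Q_out dt/(V₀ + 0.25500 t); integrating gives ln(m/m₀) = −(Q_out/(Q_in−Q_out)) ln(V/V₀).
m = m₀ (V₀/V)^(Q_out/(Q_in−Q_out)) = 71.5 × (8.37/25.710)^(0.91373) = 25.644 mol.

25.6 mol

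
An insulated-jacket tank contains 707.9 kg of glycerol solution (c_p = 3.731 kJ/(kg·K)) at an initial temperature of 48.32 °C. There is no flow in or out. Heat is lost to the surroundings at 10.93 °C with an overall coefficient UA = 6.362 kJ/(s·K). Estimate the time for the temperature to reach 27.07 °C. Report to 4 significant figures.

Lumped-capacitance energy balance: M c_p dT/dt = UA(T_amb − T).
τ = M c_p/UA = 415.149 s; T_ss = T_amb = 10.9300 °C.
T(t) = T_ss + (T₀ − T_ss)e^(−t/τ); set T = 27.07:
t = −τ ln[(T − T_ss)/(T₀ − T_ss)] = −415.149 · ln(0.431666) = 348.767 s.

348.8 s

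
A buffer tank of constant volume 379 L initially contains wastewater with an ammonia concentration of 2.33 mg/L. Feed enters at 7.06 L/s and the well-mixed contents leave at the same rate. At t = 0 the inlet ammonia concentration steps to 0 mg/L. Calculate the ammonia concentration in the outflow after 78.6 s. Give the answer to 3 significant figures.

Species balance on the tank: V dC/dt = Q(C_in − C).
Time constant τ = V/Q = 379/7.06 = 53.683 s.
Integrating: C(t) = C_in + (C₀ − C_in) e^(−t/τ).
C(78.6) = 0 + (2.33 − 0)·e^(−78.6/53.683) = 0 + (2.3300)·0.23127 = 0.53887 mg/L.

0.539 mg/L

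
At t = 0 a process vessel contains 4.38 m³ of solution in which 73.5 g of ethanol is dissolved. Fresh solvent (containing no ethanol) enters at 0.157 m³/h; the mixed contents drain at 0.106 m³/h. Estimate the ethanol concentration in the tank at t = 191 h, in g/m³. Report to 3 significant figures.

Let m(t) be the amount of ethanol. Volume: V(t) = V₀ + (Q_in − Q_out) t = 4.38 + 0.051000 t; V(191) = 14.121 m³.
Solute balance: dm/dt = 0 − Q_out C = −Q_out m/V(t).
dm/m = −Q_out dt/(V₀ + 0.051000 t); integrating gives ln(m/m₀) = −(Q_out/(Q_in−Q_out)) ln(V/V₀).
m = m₀ (V₀/V)^(Q_out/(Q_in−Q_out)) = 73.5 × (4.38/14.121)^(2.0784) = 6.4511 g.
C = m/V = 6.4511/14.121 = 0.45684 g/m³.

0.457 g/m³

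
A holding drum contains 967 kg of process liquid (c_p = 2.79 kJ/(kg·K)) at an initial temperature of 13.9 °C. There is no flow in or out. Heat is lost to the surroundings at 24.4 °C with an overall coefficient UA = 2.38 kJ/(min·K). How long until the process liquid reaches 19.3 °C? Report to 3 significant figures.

Lumped-capacitance energy balance: M c_p dT/dt = UA(T_amb − T).
τ = M c_p/UA = 1133.6 min; T_ss = T_amb = 24.400 °C.
T(t) = T_ss + (T₀ − T_ss)e^(−t/τ); set T = 19.3:
t = −τ ln[(T − T_ss)/(T₀ − T_ss)] = −1133.6 · ln(0.48571) = 818.60 min.

819 min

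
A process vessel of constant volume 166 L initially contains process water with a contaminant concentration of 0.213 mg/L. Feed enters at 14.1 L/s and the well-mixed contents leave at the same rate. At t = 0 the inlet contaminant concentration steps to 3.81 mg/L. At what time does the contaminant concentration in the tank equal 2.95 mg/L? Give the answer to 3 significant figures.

Accumulation = in − out for the solute gives V dC/dt = Q(C_in − C), so τ = V/Q = 11.773 s.
C(t) = C_in + (C₀ − C_in) e^(−t/τ). Set C = 2.95 and solve for t:
e^(−t/τ) = (C − C_in)/(C₀ − C_in) = (2.95 − 3.81)/(0.213 − 3.81) = 0.23909
t = −τ ln(…) = 11.773 × 1.4309 = 16.846 s.

16.8 s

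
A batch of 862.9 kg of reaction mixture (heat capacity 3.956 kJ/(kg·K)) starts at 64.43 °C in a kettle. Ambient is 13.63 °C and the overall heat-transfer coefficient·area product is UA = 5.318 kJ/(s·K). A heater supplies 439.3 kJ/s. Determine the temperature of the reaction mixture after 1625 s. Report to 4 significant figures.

93.71 °C

Lumped-capacitance energy balance: M c_p dT/dt = UA(T_amb − T) + Q̇.
dT/dt = (T_ss − T)/τ with T_ss = T_amb + Q̇/UA = 13.63 + 439.3/5.318 = 96.2362 °C, τ = M c_p/UA = 862.9·3.956/5.318 = 641.902 s.
T approaches T_ss exponentially: T(t) = T_ss + (T₀ − T_ss) e^(−t/τ).
T(1625) = 96.2362 + (-31.8062)·0.0795364 = 93.7065 °C.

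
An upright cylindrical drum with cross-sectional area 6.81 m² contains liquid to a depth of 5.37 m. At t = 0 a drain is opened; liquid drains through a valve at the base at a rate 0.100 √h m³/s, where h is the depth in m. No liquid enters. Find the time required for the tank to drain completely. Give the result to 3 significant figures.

A dh/dt = −Q_out = −0.100 √h.
This is separable: 2 d(√h)/dt = −0.100/A, so √h = √h₀ − (0.100/(2A)) t.
Set h = 0: 2√h₀ = (0.100/A) t_empty ⇒ t_empty = 2A√h₀/0.100.
t_empty = 2·6.81·√5.37/0.100 = 13.620·2.3173/0.100 = 315.62 s.

316 s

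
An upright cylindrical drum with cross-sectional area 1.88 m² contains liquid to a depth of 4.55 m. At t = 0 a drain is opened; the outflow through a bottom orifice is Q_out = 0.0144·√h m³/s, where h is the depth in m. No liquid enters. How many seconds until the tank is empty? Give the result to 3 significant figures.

557 s

A dh/dt = −Q_out = −0.0144 √h.
Separate and integrate: 2(√h − √h₀) = −(0.0144/A) t.
Set h = 0: 2√h₀ = (0.0144/A) t_empty ⇒ t_empty = 2A√h₀/0.0144.
t_empty = 2·1.88·√4.55/0.0144 = 3.7600·2.1331/0.0144 = 556.97 s.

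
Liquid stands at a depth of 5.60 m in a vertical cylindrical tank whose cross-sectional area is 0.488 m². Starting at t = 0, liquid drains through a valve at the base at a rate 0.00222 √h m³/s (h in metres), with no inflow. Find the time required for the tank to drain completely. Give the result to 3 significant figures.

A dh/dt = −Q_out = −0.00222 √h.
∫ h^(−1/2) dh = −(0.00222/A) ∫ dt, giving 2√h = 2√h₀ − (0.00222/A) t.
Set h = 0: 2√h₀ = (0.00222/A) t_empty ⇒ t_empty = 2A√h₀/0.00222.
t_empty = 2·0.488·√5.60/0.00222 = 0.97600·2.3664/0.00222 = 1040.4 s.

1040 s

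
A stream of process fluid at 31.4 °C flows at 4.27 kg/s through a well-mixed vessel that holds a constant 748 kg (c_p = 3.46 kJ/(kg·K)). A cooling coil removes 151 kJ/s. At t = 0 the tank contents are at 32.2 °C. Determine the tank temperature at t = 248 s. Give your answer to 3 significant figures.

First-law balance (no shaft work): M c_p dT/dt = ṁ c_p (T_in − T) − 151.
Rearrange: dT/dt = (T_ss − T)/τ with τ = M/ṁ = 175.18 s and T_ss = T_in − Q̇/(ṁ c_p) = 21.179 °C.
Integrating: T(t) = T_ss + (T₀ − T_ss) e^(−t/τ).
T(248) = 21.179 + (11.021)·e^(−248/175.18) = 21.179 + (11.021)·0.24275 = 23.855 °C.

23.9 °C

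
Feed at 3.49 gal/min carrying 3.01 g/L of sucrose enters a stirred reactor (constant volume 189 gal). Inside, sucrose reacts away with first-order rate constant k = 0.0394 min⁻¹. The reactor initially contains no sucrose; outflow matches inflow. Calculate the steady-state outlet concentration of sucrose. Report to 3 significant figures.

0.961 g/L

Accumulation = in − out − consumed: V dC/dt = Q C_in − Q C − k V C.
At steady state: 0 = Q C_in − (Q + kV) C_ss, so C_ss = Q C_in/(Q + kV).
C_ss = 3.49·3.01/(3.49 + 0.0394·189) = 10.505/10.937 = 0.96053 g/L.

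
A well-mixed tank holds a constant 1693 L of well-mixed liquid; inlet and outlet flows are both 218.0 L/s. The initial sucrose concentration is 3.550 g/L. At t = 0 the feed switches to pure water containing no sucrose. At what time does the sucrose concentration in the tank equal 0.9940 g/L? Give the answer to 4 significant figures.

9.886 s

Species balance: V dC/dt = Q(C_in − C) ⇒ τ = V/Q = 7.76606 s.
C(t) = C_in + (C₀ − C_in) e^(−t/τ). Set C = 0.9940 and solve for t:
e^(−t/τ) = (C − C_in)/(C₀ − C_in) = (0.9940 − 0)/(3.550 − 0) = 0.280000
t = −τ ln(…) = 7.76606 × 1.27297 = 9.88592 s.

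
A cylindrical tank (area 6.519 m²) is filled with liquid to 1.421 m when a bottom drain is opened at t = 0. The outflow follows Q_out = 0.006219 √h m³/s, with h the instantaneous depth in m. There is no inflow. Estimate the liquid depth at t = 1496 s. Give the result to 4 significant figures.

Unsteady balance on liquid volume: A dh/dt = −0.006219 √h.
∫ h^(−1/2) dh = −(0.006219/A) ∫ dt, giving 2√h = 2√h₀ − (0.006219/A) t.
√h = √1.421 − 0.006219·1496/(2·6.519) = 1.19206 − 0.713578 = 0.478480.
h = 0.478480² = 0.228943 m.

0.2289 m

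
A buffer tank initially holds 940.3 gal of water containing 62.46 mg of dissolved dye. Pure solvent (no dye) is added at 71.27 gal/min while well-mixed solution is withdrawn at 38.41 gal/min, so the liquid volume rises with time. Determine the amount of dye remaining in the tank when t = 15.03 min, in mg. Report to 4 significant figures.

38.13 mg

Let m(t) be the amount of dye. Volume: V(t) = V₀ + (Q_in − Q_out) t = 940.3 + 32.8600 t; V(15.03) = 1434.19 gal.
Solute balance: dm/dt = 0 − Q_out C = −Q_out m/V(t).
dm/m = −Q_out dt/(V₀ + 32.8600 t); integrating gives ln(m/m₀) = −(Q_out/(Q_in−Q_out)) ln(V/V₀).
m = m₀ (V₀/V)^(Q_out/(Q_in−Q_out)) = 62.46 × (940.3/1434.19)^(1.16890) = 38.1327 mg.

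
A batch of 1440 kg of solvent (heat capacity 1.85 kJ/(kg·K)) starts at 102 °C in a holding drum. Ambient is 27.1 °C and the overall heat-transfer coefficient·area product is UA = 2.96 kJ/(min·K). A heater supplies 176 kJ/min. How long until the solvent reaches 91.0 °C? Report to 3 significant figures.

1120 min

First-law balance (no shaft work): M c_p dT/dt = −UA(T − T_amb) + Q̇.
τ = M c_p/UA = 900.00 min; T_ss = T_amb + Q̇/UA = 27.1 + 176/2.96 = 86.559 °C.
T(t) = T_ss + (T₀ − T_ss)e^(−t/τ); set T = 91.0:
t = −τ ln[(T − T_ss)/(T₀ − T_ss)] = −900.00 · ln(0.28759) = 1121.6 min.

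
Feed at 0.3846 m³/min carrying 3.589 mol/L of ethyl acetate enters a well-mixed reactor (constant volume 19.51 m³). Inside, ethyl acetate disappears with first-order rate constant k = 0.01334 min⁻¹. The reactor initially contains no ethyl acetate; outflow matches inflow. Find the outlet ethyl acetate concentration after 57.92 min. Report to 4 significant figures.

1.825 mol/L

V dC/dt = Q(C_in − C) − k V C.
This is linear with rate a = Q/V + k = 0.0330530 min⁻¹.
C_ss = Q C_in/(Q + kV) = 2.14050 mol/L; C(t) = C_ss + (C₀ − C_ss) e^(−a t).
C(57.92) = 2.14050 + (-2.14050)·e^(−0.0330530·57.92) = 2.14050 + (-2.14050)·0.147426 = 1.82493 mol/L.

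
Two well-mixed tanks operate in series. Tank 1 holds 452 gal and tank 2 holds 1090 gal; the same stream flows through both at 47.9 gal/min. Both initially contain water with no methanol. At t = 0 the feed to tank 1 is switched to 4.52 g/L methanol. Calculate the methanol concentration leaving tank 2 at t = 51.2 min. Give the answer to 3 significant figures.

Each tank obeys Vᵢ dCᵢ/dt = Q(Cᵢ₋₁ − Cᵢ), so τᵢ = Vᵢ/Q.
τ₁ = 452/47.9 = 9.4363 min; τ₂ = 1090/47.9 = 22.756 min.
Solving the cascade with C₁(0)=C₂(0)=0 gives C₂(t) = C_in[1 − (τ₁ e^(−t/τ₁) − τ₂ e^(−t/τ₂))/(τ₁ − τ₂)].
At t = 51.2: e^(−t/τ₁) = 0.0044014, e^(−t/τ₂) = 0.10540.
C₂ = 4.52·[1 − (9.4363·0.0044014 − 22.756·0.10540)/(-13.319)] = 4.52·0.82304 = 3.7202 g/L.

3.72 g/L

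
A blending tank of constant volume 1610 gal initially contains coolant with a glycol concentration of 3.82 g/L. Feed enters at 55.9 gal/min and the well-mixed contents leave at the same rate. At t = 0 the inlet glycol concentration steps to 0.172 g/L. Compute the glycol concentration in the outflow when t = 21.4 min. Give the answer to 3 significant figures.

Mass balance on the solute (V constant): V dC/dt = Q(C_in − C).
So dC/dt = (C_in − C)/τ with τ = V/Q = 1610/55.9 = 28.801 min.
This is linear first-order; C(t) = C_in + (C₀ − C_in) e^(−t/τ).
C(21.4) = 0.172 + (3.82 − 0.172)·e^(−21.4/28.801) = 0.172 + (3.6480)·0.47568 = 1.9073 g/L.

1.91 g/L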